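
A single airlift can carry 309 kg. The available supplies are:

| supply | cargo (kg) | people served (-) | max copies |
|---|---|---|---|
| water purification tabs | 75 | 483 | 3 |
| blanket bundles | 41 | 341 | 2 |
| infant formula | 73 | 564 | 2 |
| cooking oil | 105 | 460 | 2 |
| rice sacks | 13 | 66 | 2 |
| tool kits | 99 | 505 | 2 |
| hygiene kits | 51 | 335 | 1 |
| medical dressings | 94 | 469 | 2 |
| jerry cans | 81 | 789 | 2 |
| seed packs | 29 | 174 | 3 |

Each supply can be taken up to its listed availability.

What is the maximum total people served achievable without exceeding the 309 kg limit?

2706

The ratio heuristic lands on 2×blanket bundles + rice sacks + hygiene kits + 2×jerry cans (2661) but leaves 1 kg idle.
Replace 2×blanket bundles and rice sacks and hygiene kits with 2×infant formula: the trade gains 45 net, giving 2706 at 308 kg.
The spare 1 kg is too small for any remaining supply, and no exchange beats 2706.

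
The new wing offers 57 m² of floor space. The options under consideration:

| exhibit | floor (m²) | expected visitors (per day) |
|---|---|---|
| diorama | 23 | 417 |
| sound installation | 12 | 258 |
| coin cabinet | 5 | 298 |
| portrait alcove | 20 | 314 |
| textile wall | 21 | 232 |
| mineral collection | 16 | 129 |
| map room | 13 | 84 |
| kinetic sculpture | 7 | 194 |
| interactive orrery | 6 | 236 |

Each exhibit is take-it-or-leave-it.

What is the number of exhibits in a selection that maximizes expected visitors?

The maximum expected visitors within 57 m² is 1403.
For example diorama + sound installation + coin cabinet + kinetic sculpture + interactive orrery achieves it, using 53 m².
All optima have 5 exhibits.

5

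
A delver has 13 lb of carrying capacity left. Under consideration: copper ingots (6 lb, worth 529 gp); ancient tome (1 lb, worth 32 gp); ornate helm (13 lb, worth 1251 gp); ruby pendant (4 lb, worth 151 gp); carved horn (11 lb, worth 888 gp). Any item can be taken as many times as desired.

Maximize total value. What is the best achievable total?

By value per lb: ornate helm 96.23, copper ingots 88.17, carved horn 80.73 lead.
The ratio ordering already packs tightly: ornate helm, 13 lb, 1251.

1251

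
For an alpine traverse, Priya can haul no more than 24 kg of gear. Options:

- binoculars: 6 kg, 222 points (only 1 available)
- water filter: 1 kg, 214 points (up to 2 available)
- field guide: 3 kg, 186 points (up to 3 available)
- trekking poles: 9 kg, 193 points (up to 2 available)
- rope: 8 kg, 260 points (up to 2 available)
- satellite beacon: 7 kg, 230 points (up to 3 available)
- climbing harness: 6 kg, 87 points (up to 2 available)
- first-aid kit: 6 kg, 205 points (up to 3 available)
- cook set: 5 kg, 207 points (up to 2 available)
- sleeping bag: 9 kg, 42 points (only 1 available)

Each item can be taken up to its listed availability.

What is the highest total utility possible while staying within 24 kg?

A density-first pass picks 2×water filter + 3×field guide + 2×cook set — 1400 at 21 kg.
The 5 kg tied up in cook set is better spent on rope — total rises to 1453 (24 kg).
No other feasible combination exceeds 1453.

1453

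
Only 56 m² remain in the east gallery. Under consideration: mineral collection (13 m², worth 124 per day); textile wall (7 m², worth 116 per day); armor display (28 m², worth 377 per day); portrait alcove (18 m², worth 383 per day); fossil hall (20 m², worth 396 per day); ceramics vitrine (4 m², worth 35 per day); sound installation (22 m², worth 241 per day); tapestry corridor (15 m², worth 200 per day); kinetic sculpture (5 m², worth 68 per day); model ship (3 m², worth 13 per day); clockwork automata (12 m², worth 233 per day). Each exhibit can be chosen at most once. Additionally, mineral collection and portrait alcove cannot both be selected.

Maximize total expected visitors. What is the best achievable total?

1080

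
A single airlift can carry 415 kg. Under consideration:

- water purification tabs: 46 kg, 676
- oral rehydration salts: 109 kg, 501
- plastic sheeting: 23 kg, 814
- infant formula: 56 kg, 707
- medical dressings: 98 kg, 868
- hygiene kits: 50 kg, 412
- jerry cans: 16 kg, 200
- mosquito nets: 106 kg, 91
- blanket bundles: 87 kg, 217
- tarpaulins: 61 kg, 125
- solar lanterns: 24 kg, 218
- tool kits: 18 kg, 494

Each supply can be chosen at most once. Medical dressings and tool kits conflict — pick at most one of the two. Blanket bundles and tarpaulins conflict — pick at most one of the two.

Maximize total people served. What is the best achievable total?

Ranking by ratio (people served/kg): plastic sheeting 35.39, tool kits 27.44, water purification tabs 14.70, infant formula 12.62.
Taking water purification tabs + oral rehydration salts + plastic sheeting + infant formula + medical dressings + hygiene kits + solar lanterns: 406 kg used, 4196 in people served.
Runner-up water purification tabs + oral rehydration salts + plastic sheeting + infant formula + medical dressings + hygiene kits + jerry cans tops out at 4178.

4196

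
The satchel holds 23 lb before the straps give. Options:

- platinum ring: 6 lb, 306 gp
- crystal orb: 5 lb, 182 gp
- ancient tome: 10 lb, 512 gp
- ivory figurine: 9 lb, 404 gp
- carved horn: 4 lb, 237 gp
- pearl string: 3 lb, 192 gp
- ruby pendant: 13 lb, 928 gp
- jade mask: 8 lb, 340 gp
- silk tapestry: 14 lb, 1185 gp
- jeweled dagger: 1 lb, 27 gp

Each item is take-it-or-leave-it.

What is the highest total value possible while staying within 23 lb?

The ratio heuristic lands on carved horn + pearl string + silk tapestry + jeweled dagger (1641) but leaves 1 lb idle.
Replace carved horn and jeweled dagger with platinum ring: the trade gains 42 net, giving 1683 at 23 lb.

1683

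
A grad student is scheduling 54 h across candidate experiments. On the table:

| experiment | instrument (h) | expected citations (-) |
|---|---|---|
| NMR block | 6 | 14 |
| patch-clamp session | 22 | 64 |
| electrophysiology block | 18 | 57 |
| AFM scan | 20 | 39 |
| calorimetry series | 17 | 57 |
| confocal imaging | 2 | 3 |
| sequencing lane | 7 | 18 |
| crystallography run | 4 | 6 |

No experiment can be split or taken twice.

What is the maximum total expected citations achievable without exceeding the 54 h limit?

By expected citations per h: calorimetry series 3.35, electrophysiology block 3.17, patch-clamp session 2.91 lead.
A density-first pass picks NMR block + electrophysiology block + calorimetry series + confocal imaging + sequencing lane + crystallography run — 155 at 54 h.
Replace electrophysiology block and crystallography run with patch-clamp session: the trade gains 1 net, giving 156 at 54 h.
That's the maximum — no swap from here does better than 156.

156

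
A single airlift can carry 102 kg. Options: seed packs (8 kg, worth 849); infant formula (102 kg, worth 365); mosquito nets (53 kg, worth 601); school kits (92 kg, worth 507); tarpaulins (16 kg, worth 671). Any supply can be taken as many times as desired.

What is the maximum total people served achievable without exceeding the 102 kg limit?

10188

Ranking by ratio (people served/kg): seed packs 106.12, tarpaulins 41.94, mosquito nets 11.34, school kits 5.51.
Taking 12×seed packs: 96 kg used, 10188 in people served.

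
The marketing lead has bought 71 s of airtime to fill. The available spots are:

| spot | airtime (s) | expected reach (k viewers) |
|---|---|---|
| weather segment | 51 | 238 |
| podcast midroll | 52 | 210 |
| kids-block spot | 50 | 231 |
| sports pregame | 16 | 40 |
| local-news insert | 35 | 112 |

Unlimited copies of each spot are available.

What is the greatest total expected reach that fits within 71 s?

Weather segment + sports pregame uses 67 of the 71 s and totals 278.

278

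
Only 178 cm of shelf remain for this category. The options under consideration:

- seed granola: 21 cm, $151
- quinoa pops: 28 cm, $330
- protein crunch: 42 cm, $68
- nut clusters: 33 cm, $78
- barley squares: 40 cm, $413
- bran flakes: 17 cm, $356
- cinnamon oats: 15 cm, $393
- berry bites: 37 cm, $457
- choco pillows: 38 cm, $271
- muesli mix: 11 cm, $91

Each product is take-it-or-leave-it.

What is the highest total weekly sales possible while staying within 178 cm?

2220

Density check — cinnamon oats 26.20, bran flakes 20.94, berry bites 12.35 are the best per cm.
The ratio heuristic lands on seed granola + quinoa pops + barley squares + bran flakes + cinnamon oats + berry bites + muesli mix (2191) but leaves 9 cm idle.
Dropping seed granola and muesli mix frees 32 cm; slotting in choco pillows (38 cm) lifts the total to 2220 at 175 cm.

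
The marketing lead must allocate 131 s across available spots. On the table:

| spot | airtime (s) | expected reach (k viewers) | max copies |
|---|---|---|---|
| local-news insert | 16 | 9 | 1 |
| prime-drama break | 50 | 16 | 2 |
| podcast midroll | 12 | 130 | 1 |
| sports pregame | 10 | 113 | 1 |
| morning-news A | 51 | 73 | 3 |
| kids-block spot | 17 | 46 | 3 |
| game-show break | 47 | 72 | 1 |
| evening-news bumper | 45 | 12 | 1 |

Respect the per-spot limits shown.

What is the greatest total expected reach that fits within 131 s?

A density-first pass picks podcast midroll + sports pregame + 3×kids-block spot + game-show break — 453 at 120 s.
The 47 s tied up in game-show break is better spent on morning-news A — total rises to 454 (124 s).
That's the maximum — no swap from here does better than 454.

454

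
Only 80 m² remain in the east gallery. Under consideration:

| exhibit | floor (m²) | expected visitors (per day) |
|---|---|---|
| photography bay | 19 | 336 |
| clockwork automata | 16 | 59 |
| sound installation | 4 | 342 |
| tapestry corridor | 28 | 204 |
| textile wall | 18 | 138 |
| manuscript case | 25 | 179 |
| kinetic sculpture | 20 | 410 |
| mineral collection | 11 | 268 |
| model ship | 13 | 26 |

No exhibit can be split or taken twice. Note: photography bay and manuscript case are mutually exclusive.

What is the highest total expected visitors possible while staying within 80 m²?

1494

Ranking by ratio (expected visitors/m²): sound installation 85.50, mineral collection 24.36, kinetic sculpture 20.50.
Best packing: photography bay + sound installation + textile wall + kinetic sculpture + mineral collection — 72 m², 1494 total.
The closest alternative, photography bay + clockwork automata + sound installation + kinetic sculpture + mineral collection, reaches only 1415.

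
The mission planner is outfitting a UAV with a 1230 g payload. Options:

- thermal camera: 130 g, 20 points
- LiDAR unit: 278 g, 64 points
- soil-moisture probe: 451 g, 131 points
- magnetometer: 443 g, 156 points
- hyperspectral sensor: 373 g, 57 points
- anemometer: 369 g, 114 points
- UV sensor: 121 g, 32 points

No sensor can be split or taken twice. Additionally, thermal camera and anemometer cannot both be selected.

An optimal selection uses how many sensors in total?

The maximum data value within 1230 g is 366.
One optimal bundle: LiDAR unit + magnetometer + anemometer + UV sensor (1211 g).
Any selection reaching 366 contains exactly 4 sensors.

4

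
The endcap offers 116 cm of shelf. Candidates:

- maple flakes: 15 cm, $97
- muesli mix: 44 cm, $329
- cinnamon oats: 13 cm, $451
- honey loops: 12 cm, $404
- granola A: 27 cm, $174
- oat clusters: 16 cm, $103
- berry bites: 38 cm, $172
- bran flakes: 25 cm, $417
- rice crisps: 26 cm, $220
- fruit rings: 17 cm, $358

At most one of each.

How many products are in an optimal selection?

5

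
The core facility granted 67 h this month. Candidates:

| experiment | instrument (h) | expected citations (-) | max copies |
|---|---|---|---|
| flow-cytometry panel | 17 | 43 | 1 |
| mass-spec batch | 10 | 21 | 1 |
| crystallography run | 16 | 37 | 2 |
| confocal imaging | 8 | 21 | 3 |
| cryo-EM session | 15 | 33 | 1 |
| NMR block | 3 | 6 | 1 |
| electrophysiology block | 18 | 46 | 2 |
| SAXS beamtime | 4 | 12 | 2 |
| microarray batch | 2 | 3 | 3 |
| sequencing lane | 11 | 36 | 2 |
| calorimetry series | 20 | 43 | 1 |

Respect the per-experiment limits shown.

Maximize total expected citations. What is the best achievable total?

190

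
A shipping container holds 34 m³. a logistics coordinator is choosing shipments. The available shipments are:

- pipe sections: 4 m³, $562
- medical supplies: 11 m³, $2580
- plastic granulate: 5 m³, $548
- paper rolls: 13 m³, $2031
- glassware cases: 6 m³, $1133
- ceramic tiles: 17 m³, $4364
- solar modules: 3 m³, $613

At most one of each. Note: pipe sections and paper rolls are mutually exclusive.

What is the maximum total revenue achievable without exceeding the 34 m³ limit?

8077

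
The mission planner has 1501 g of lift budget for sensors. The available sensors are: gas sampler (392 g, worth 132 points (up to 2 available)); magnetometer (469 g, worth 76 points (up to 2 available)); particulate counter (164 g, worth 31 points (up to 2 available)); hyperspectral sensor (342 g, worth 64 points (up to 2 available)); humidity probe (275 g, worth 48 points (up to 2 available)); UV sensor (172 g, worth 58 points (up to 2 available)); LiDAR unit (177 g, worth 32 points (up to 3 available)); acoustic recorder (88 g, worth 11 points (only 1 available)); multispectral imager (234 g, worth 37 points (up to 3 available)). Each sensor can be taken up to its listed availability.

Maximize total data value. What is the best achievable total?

Greedy by ratio would take 2×gas sampler + 2×particulate counter + 2×UV sensor: 1456 g used, total 442.
The 328 g tied up in 2×particulate counter is better spent on 2×LiDAR unit — total rises to 444 (1482 g).
Every other selection either busts 1501 g or exceeds an availability limit or fails to beat 444.

444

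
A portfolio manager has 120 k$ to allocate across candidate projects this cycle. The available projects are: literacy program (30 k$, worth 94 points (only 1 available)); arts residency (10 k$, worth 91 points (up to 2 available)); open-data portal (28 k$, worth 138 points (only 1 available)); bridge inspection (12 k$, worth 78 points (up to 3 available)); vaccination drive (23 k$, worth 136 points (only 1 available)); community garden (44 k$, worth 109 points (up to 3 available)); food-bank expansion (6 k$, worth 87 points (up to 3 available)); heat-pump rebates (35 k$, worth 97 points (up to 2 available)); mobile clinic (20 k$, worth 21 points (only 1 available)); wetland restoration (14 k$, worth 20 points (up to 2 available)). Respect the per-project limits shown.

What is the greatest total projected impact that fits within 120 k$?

873

Greedy by ratio would take 2×arts residency + 3×bridge inspection + vaccination drive + 3×food-bank expansion + wetland restoration: 111 k$ used, total 833.
Dropping bridge inspection and wetland restoration frees 26 k$; slotting in open-data portal (28 k$) lifts the total to 873 at 113 k$.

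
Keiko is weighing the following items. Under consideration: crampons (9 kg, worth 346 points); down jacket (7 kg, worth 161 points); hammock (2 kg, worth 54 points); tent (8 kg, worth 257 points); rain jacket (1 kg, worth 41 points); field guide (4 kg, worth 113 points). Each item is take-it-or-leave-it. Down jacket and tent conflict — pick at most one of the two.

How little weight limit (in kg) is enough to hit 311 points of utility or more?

Look for the lowest-weight combination reaching 311.
crampons: 346 utility at 9 kg.
No combination under 9 kg hits 311.

9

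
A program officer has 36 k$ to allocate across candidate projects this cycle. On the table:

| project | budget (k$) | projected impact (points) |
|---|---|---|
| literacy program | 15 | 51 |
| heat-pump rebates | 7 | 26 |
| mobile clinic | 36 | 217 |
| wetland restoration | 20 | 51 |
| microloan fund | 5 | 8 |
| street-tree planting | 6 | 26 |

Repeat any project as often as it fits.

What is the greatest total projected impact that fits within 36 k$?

Density check — mobile clinic 6.03, street-tree planting 4.33, heat-pump rebates 3.71 are the best per k$.
Taking mobile clinic: 36 k$ used, 217 in projected impact.

217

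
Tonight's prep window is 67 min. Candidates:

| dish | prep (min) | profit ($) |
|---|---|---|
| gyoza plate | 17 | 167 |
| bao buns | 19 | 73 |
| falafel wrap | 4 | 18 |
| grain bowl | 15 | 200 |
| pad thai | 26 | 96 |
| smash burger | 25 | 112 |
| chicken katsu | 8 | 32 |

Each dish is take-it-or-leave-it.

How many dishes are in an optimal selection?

4

The maximum profit within 67 min is 511.
One optimal bundle: gyoza plate + grain bowl + smash burger + chicken katsu (65 min).
Every optimal selection uses 4 dishes.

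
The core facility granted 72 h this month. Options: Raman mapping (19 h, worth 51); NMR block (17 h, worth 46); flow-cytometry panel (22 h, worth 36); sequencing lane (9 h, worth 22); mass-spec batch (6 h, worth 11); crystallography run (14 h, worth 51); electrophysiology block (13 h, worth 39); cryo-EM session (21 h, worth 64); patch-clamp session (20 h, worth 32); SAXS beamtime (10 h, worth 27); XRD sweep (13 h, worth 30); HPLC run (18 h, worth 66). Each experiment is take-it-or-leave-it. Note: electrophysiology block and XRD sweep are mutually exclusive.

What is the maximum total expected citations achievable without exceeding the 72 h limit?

232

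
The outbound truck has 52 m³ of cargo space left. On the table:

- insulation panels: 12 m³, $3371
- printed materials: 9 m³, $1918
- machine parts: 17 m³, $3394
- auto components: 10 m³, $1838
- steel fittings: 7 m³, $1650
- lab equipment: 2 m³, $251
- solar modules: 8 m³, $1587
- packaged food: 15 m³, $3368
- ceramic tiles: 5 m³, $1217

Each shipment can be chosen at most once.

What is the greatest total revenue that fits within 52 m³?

11894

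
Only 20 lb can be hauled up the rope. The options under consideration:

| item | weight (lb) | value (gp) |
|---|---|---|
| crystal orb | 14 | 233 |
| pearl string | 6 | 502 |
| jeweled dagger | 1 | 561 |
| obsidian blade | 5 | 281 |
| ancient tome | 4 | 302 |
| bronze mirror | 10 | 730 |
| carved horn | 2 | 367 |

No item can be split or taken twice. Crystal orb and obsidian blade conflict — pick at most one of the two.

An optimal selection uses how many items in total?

4

The maximum value within 20 lb is 2160.
One optimal bundle: pearl string + jeweled dagger + bronze mirror + carved horn (19 lb).
Any selection reaching 2160 contains exactly 4 items.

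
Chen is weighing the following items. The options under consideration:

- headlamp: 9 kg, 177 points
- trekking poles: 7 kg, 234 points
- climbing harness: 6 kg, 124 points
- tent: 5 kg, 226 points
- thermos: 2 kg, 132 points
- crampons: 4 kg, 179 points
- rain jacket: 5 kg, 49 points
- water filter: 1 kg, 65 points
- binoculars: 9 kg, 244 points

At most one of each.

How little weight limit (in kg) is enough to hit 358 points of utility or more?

7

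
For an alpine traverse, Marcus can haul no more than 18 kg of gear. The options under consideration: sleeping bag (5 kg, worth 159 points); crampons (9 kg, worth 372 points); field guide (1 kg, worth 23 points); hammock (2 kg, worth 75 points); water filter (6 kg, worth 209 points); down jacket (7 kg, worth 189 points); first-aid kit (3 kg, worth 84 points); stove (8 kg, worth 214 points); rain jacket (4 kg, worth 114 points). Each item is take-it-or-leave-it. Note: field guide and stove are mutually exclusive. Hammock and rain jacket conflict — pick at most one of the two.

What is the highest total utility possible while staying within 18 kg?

679

Density check — crampons 41.33, hammock 37.50, water filter 34.83, sleeping bag 31.80 are the best per kg.
The ratio ordering already packs tightly: crampons + field guide + hammock + water filter, 18 kg, 679.
That's the maximum — no feasible swap from here does better than 679.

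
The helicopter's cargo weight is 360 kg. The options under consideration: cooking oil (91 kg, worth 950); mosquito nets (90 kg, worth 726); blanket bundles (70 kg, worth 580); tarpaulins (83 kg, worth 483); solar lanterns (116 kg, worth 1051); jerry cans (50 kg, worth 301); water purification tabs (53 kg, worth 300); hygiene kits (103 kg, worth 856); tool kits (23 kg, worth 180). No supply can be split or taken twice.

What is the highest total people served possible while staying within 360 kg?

Density check — cooking oil 10.44, solar lanterns 9.06, hygiene kits 8.31 are the best per kg.
Filling by ratio: cooking oil + solar lanterns + hygiene kits + tool kits for 3037, with 27 kg left unused.
The 23 kg tied up in tool kits is better spent on jerry cans — total rises to 3158 (360 kg).

3158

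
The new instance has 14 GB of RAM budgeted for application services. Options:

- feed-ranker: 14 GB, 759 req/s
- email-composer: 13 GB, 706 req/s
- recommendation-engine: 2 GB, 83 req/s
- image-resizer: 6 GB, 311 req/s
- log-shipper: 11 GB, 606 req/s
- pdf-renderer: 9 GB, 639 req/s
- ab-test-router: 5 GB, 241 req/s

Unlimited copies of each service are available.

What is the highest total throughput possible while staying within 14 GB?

Best packing: pdf-renderer + ab-test-router — 14 GB, 880 total.
That's the maximum — no swap from here does better than 880.

880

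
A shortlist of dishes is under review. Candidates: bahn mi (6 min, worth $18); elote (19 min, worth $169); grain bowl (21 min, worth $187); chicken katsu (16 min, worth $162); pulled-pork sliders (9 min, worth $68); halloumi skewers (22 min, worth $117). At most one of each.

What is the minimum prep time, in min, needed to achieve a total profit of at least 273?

35

Need the lightest bundle worth ≥ 273.
elote + chicken katsu reaches 331 using 35 min.
Any bundle with less than 35 min falls short of 273.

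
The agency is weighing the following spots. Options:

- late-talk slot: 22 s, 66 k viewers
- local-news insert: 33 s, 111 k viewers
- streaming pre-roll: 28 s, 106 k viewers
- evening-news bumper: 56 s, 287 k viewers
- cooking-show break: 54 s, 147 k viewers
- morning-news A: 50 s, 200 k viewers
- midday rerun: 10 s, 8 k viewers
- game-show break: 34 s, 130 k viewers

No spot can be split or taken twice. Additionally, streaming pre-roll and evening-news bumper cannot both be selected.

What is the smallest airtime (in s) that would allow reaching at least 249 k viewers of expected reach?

Minimise s subject to total expected reach ≥ 249.
Taking evening-news bumper gives 287 (≥ 249) for 56 s.
Below 56 s the best achievable stays under 249.

56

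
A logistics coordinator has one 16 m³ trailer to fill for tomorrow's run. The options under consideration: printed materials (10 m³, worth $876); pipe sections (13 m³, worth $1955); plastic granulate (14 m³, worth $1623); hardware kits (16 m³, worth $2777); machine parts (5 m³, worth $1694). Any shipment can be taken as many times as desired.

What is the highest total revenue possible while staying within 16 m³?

The ratio ordering already packs tightly: 3×machine parts, 15 m³, 5082.
The spare 1 m³ is too small for any remaining shipment, and no exchange beats 5082.

5082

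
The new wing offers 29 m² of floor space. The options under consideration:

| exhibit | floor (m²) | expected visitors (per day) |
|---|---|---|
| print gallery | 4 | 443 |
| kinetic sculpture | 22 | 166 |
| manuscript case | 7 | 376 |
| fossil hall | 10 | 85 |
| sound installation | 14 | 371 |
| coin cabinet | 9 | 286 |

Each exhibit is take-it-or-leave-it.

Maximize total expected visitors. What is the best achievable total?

1190

Greedy by ratio would take print gallery + manuscript case + coin cabinet: 20 m² used, total 1105.
The 9 m² tied up in coin cabinet is better spent on sound installation — total rises to 1190 (25 m²).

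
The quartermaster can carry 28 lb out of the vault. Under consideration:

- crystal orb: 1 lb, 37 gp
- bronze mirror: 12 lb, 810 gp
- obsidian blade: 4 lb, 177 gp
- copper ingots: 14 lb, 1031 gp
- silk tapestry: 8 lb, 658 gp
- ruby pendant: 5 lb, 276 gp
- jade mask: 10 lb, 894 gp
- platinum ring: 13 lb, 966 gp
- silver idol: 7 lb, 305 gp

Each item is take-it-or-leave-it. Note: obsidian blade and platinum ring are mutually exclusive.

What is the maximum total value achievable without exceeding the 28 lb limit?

Greedy by ratio would take crystal orb + obsidian blade + silk tapestry + ruby pendant + jade mask: 28 lb used, total 2042.
The 13 lb tied up in crystal orb and obsidian blade and silk tapestry is better spent on platinum ring — total rises to 2136 (28 lb).
Every other selection either busts 28 lb or breaks a pairing rule or fails to beat 2136.

2136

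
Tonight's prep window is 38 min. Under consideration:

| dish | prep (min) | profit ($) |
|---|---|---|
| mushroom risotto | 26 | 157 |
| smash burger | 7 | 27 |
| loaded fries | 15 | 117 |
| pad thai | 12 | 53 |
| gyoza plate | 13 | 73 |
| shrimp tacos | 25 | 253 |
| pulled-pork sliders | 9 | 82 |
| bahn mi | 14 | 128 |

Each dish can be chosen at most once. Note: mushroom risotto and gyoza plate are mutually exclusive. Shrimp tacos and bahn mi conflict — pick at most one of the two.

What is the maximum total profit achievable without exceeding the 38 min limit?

335

Density check — shrimp tacos 10.12, bahn mi 9.14, pulled-pork sliders 9.11 are the best per min.
The ratio ordering already packs tightly: shrimp tacos + pulled-pork sliders, 34 min, 335.
Every other selection either busts 38 min or breaks a pairing rule or fails to beat 335.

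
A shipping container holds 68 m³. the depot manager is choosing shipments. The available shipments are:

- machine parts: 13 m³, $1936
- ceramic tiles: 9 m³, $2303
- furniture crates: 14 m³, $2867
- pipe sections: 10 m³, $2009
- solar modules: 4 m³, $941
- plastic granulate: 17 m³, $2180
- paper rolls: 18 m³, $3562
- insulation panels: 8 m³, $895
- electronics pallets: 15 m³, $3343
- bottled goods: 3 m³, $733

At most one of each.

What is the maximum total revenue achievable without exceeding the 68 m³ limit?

By revenue per m³: ceramic tiles 255.89, bottled goods 244.33, solar modules 235.25, electronics pallets 222.87 lead.
Best packing: machine parts + ceramic tiles + furniture crates + pipe sections + solar modules + electronics pallets + bottled goods — 68 m³, 14132 total.
The closest alternative, ceramic tiles + furniture crates + pipe sections + paper rolls + electronics pallets, reaches only 14084.

14132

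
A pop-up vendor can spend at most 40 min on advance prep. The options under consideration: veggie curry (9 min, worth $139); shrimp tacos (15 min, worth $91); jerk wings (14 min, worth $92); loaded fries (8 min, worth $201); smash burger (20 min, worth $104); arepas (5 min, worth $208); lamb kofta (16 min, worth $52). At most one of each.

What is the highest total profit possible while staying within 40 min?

640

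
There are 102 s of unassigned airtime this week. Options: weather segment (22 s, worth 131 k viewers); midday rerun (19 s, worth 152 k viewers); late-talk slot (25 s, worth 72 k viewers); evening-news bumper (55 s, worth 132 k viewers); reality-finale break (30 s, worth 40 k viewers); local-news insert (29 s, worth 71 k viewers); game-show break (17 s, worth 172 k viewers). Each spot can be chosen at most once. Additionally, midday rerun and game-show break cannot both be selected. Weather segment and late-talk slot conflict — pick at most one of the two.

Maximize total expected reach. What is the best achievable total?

Taking weather segment + evening-news bumper + game-show break: 94 s used, 435 in expected reach.
An exhaustive check of the 128 subsets confirms 435.

435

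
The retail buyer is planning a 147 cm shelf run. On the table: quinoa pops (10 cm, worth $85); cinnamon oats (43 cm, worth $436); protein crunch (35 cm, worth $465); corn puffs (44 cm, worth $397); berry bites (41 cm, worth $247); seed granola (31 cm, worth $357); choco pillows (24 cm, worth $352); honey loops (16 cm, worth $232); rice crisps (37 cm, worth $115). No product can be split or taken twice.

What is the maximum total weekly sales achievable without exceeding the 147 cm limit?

1695

Greedy by ratio would take quinoa pops + protein crunch + seed granola + choco pillows + honey loops: 116 cm used, total 1491.
The 16 cm tied up in honey loops is better spent on cinnamon oats — total rises to 1695 (143 cm).
Runner-up quinoa pops + protein crunch + corn puffs + seed granola + choco pillows tops out at 1656.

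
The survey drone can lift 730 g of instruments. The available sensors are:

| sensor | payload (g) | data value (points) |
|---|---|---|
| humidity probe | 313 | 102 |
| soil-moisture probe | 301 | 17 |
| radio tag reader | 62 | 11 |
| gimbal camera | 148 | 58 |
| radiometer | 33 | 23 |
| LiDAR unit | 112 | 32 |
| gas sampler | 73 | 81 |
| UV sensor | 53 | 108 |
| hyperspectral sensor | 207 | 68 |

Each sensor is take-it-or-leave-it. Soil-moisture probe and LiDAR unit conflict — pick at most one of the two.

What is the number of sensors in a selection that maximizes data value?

Optimal total is 383.
For example humidity probe + radio tag reader + gimbal camera + radiometer + gas sampler + UV sensor achieves it, using 682 g.
Every optimal selection uses 6 sensors.

6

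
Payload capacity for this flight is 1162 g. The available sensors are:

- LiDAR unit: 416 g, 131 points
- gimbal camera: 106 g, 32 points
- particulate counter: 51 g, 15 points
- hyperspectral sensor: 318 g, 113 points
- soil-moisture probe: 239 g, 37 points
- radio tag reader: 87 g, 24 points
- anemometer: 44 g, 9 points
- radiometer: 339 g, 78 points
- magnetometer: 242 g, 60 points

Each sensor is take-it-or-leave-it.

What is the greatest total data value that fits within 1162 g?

352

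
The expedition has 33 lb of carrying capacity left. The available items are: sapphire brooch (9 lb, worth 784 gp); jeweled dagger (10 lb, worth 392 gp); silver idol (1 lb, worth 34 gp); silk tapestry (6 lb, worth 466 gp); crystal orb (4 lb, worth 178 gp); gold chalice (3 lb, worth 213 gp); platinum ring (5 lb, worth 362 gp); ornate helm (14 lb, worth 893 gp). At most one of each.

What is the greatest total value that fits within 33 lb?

2390

Taking the top-ratio items first gives sapphire brooch + silver idol + silk tapestry + crystal orb + gold chalice + platinum ring for 2037 (28 lb).
The 9 lb tied up in crystal orb and platinum ring is better spent on ornate helm — total rises to 2390 (33 lb).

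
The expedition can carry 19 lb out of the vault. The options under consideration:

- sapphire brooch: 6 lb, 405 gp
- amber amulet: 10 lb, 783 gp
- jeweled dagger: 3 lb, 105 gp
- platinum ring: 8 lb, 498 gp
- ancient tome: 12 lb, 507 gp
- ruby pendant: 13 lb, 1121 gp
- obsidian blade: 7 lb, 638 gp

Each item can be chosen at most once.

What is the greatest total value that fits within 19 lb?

1526

Filling by ratio: amber amulet + obsidian blade for 1421, with 2 lb left unused.
Dropping amber amulet and obsidian blade frees 17 lb; slotting in sapphire brooch + ruby pendant (19 lb) lifts the total to 1526 at 19 lb.
The closest alternative, amber amulet + obsidian blade, reaches only 1421.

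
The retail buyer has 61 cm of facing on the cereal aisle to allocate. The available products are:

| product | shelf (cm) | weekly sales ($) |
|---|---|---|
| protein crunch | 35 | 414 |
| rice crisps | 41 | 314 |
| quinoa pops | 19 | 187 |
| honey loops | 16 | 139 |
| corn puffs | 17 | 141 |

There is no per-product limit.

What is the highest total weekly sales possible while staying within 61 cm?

Protein crunch + quinoa pops uses 54 of the 61 cm and totals 601.
No other feasible combination exceeds 601.

601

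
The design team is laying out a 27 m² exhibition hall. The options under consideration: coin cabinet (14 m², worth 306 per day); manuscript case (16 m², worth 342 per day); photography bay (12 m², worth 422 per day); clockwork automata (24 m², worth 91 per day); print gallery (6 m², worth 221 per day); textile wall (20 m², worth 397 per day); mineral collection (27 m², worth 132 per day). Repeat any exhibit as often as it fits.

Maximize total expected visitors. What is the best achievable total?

884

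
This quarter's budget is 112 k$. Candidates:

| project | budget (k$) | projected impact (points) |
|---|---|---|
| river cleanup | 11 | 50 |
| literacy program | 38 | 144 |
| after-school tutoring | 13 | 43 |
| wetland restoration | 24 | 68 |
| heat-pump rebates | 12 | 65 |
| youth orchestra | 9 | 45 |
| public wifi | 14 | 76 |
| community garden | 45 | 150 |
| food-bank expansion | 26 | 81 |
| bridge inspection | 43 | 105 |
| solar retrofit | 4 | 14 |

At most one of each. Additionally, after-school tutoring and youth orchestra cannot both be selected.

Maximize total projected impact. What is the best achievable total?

462

Best packing: river cleanup + literacy program + wetland restoration + heat-pump rebates + youth orchestra + public wifi + solar retrofit — 112 k$, 462 total.
The closest alternative, river cleanup + literacy program + heat-pump rebates + youth orchestra + public wifi + food-bank expansion, reaches only 461.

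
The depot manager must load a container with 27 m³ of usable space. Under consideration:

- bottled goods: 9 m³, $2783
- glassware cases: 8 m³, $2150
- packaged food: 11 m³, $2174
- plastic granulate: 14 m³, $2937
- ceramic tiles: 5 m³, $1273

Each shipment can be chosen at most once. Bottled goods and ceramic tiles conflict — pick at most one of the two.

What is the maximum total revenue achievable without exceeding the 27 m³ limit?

6360

Ranking by ratio (revenue/m³): bottled goods 309.22, glassware cases 268.75, ceramic tiles 254.60.
Glassware cases + plastic granulate + ceramic tiles uses 27 of the 27 m³ and totals 6360.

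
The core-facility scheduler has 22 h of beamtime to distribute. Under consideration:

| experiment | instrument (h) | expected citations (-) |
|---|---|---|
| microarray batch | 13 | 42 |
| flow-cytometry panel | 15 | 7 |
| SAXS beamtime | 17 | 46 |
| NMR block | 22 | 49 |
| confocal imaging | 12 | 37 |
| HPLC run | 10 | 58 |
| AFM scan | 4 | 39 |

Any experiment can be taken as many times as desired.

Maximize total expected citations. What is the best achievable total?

195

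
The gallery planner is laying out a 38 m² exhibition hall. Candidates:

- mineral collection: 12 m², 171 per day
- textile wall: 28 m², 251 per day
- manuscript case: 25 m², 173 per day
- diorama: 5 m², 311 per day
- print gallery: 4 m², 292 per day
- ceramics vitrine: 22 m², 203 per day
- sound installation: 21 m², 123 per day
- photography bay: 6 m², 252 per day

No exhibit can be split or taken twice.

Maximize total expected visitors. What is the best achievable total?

Density check — print gallery 73.00, diorama 62.20, photography bay 42.00, mineral collection 14.25 are the best per m².
The ratio heuristic lands on mineral collection + diorama + print gallery + photography bay (1026) but leaves 11 m² idle.
Replace mineral collection with ceramics vitrine: the trade gains 32 net, giving 1058 at 37 m².
The closest alternative, mineral collection + diorama + print gallery + photography bay, reaches only 1026.

1058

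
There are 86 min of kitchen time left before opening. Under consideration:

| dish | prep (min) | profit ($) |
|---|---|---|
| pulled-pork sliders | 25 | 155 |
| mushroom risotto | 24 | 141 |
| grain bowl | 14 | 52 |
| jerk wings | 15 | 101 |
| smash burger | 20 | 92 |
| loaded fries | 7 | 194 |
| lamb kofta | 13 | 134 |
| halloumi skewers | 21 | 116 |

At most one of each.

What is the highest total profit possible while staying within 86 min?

725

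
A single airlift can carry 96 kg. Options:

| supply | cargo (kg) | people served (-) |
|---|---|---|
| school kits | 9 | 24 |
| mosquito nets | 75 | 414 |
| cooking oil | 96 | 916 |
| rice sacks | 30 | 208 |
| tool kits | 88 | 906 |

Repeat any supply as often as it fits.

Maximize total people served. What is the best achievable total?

916

A density-first pass picks tool kits — 906 at 88 kg.
The 88 kg tied up in tool kits is better spent on cooking oil — total rises to 916 (96 kg).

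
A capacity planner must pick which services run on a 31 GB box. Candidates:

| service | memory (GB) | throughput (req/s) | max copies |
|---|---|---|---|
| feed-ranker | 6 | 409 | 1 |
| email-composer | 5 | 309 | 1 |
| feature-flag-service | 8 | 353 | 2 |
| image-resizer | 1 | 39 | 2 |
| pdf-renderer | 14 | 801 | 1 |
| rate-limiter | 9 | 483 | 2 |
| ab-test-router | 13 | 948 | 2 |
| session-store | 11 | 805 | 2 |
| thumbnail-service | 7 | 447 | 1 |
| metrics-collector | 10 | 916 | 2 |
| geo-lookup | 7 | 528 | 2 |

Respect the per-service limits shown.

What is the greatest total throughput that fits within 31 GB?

Ranking by ratio (throughput/GB): metrics-collector 91.60, geo-lookup 75.43, session-store 73.18, ab-test-router 72.92.
The ratio heuristic lands on 2×image-resizer + 2×metrics-collector + geo-lookup (2438) but leaves 2 GB idle.
Dropping 2×image-resizer and geo-lookup frees 9 GB; slotting in session-store (11 GB) lifts the total to 2637 at 31 GB.
Every other selection either busts 31 GB or exceeds an availability limit or fails to beat 2637.

2637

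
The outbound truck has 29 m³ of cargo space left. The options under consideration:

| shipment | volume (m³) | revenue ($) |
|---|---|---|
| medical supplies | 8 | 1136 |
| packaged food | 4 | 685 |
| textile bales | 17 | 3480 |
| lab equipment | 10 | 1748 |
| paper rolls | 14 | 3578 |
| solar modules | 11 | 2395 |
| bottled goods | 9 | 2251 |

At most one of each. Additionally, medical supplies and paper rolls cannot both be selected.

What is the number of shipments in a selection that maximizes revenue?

3

Optimal total is 6658.
packaged food + paper rolls + solar modules hits 6658 at 29 m³.
Any selection reaching 6658 contains exactly 3 shipments.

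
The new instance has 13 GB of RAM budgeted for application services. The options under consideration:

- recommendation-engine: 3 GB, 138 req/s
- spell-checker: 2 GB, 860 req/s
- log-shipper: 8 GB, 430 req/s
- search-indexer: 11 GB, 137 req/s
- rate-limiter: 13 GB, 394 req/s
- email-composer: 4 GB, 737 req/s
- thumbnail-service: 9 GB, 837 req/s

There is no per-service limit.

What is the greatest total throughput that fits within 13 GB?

5160

By throughput per GB: spell-checker 430.00, email-composer 184.25, thumbnail-service 93.00 lead.
The ratio ordering already packs tightly: 6×spell-checker, 12 GB, 5160.
No other feasible combination exceeds 5160.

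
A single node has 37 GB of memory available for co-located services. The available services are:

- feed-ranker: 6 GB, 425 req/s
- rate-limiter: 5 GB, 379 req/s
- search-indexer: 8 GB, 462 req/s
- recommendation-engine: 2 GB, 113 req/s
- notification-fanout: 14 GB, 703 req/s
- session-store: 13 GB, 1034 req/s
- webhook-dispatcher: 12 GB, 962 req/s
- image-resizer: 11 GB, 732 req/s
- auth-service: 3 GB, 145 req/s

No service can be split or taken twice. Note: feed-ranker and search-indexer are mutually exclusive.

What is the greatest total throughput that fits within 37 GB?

By throughput per GB: webhook-dispatcher 80.17, session-store 79.54, rate-limiter 75.80, feed-ranker 70.83 lead.
Best packing: feed-ranker + rate-limiter + session-store + webhook-dispatcher — 36 GB, 2800 total.

2800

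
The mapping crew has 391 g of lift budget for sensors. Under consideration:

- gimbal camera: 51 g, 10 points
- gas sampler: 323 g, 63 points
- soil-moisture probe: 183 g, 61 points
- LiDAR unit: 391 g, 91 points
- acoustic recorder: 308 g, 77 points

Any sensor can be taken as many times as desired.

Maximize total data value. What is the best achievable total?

122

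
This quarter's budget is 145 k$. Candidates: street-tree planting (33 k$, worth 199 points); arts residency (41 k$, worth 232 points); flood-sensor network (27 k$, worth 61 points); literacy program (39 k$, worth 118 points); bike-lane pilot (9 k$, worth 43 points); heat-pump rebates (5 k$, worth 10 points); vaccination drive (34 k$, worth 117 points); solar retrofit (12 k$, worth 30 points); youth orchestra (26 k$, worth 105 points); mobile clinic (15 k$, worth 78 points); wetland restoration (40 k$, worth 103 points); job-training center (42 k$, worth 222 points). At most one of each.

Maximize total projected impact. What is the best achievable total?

By projected impact per k$: street-tree planting 6.03, arts residency 5.66, job-training center 5.29, mobile clinic 5.20 lead.
Street-tree planting + arts residency + bike-lane pilot + heat-pump rebates + mobile clinic + job-training center uses 145 of the 145 k$ and totals 784.
That's the maximum — no swap from here does better than 784.

784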